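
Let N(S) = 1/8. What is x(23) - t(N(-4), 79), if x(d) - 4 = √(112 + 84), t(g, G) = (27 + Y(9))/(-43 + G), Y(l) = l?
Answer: 17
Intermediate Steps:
N(S) = ⅛
t(g, G) = 36/(-43 + G) (t(g, G) = (27 + 9)/(-43 + G) = 36/(-43 + G))
x(d) = 18 (x(d) = 4 + √(112 + 84) = 4 + √196 = 4 + 14 = 18)
x(23) - t(N(-4), 79) = 18 - 36/(-43 + 79) = 18 - 36/36 = 18 - 1*1 = 18 - 1 = 17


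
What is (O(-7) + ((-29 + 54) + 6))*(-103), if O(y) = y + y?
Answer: -1751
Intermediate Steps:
O(y) = 2*y
(O(-7) + ((-29 + 54) + 6))*(-103) = (2*(-7) + ((-29 + 54) + 6))*(-103) = (-14 + (25 + 6))*(-103) = (-14 + 31)*(-103) = 17*(-103) = -1751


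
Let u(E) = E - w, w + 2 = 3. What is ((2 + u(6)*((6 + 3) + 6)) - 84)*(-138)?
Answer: 966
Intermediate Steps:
w = 1 (w = -2 + 3 = 1)
u(E) = -1 + E (u(E) = E - 1*1 = E - 1 = -1 + E)
((2 + u(6)*((6 + 3) + 6)) - 84)*(-138) = ((2 + (-1 + 6)*((6 + 3) + 6)) - 84)*(-138) = ((2 + 5*(9 + 6)) - 84)*(-138) = ((2 + 5*15) - 84)*(-138) = ((2 + 75) - 84)*(-138) = (77 - 84)*(-138) = -7*(-138) = 966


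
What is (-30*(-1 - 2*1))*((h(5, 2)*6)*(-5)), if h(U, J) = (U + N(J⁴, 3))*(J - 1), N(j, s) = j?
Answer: -56700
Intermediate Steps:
h(U, J) = (-1 + J)*(U + J⁴) (h(U, J) = (U + J⁴)*(J - 1) = (U + J⁴)*(-1 + J) = (-1 + J)*(U + J⁴))
(-30*(-1 - 2*1))*((h(5, 2)*6)*(-5)) = (-30*(-1 - 2*1))*(((2⁵ - 1*5 - 1*2⁴ + 2*5)*6)*(-5)) = (-30*(-1 - 2))*(((32 - 5 - 1*16 + 10)*6)*(-5)) = (-30*(-3))*(((32 - 5 - 16 + 10)*6)*(-5)) = 90*((21*6)*(-5)) = 90*(126*(-5)) = 90*(-630) = -56700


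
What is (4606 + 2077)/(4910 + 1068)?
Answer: 6683/5978 ≈ 1.1179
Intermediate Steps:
(4606 + 2077)/(4910 + 1068) = 6683/5978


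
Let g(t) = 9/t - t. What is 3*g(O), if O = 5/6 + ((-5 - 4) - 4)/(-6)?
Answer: 0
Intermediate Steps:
O = 3 (O = 5*(⅙) + (-9 - 4)*(-⅙) = ⅚ - 13*(-⅙) = ⅚ + 13/6 = 3)
g(t) = -t + 9/t
3*g(O) = 3*(-1*3 + 9/3) = 3*(-3 + 9*(⅓)) = 3*(-3 + 3) = 3*0 = 0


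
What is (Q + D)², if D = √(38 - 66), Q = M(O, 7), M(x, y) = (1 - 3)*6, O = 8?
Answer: 116 - 48*I*√7 ≈ 116.0 - 127.0*I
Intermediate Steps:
M(x, y) = -12 (M(x, y) = -2*6 = -12)
Q = -12
D = 2*I*√7 (D = √(-28) = 2*I*√7 ≈ 5.2915*I)
(Q + D)² = (-12 + 2*I*√7)²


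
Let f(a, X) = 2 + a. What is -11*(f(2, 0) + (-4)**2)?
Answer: -220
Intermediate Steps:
-11*(f(2, 0) + (-4)**2) = -11*((2 + 2) + (-4)**2) = -11*(4 + 16) = -11*20 = -220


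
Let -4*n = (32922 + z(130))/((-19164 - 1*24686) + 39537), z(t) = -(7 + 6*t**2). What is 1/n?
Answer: -17252/68485 ≈ -0.25191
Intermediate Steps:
z(t) = -7 - 6*t**2
n = -68485/17252 (n = -(32922 + (-7 - 6*130**2))/(4*((-19164 - 1*24686) + 39537)) = -(32922 + (-7 - 6*16900))/(4*((-19164 - 24686) + 39537)) = -(32922 + (-7 - 101400))/(4*(-43850 + 39537)) = -(32922 - 101407)/(4*(-4313)) = -(-68485)*(-1)/(4*4313) = -1/4*68485/4313 = -68485/17252 ≈ -3.9697)
1/n = 1/(-68485/17252) = -17252/68485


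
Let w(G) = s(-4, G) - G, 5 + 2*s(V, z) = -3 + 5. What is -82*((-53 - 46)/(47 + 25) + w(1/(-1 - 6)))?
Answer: 6273/28 ≈ 224.04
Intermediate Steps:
s(V, z) = -3/2 (s(V, z) = -5/2 + (-3 + 5)/2 = -5/2 + (1/2)*2 = -5/2 + 1 = -3/2)
w(G) = -3/2 - G
-82*((-53 - 46)/(47 + 25) + w(1/(-1 - 6))) = -82*((-53 - 46)/(47 + 25) + (-3/2 - 1/(-1 - 6))) = -82*(-99/72 + (-3/2 - 1/(-7))) = -82*(-99*1/72 + (-3/2 - 1*(-1/7))) = -82*(-11/8 + (-3/2 + 1/7)) = -82*(-11/8 - 19/14) = -82*(-153/56) = 6273/28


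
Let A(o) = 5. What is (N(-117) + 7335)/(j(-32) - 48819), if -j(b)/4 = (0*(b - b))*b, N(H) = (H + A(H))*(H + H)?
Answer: -11181/16273 ≈ -0.68709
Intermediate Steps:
N(H) = 2*H*(5 + H) (N(H) = (H + 5)*(H + H) = (5 + H)*(2*H) = 2*H*(5 + H))
j(b) = 0 (j(b) = -4*0*(b - b)*b = -4*0*0*b = -0*b = -4*0 = 0)
(N(-117) + 7335)/(j(-32) - 48819) = (2*(-117)*(5 - 117) + 7335)/(0 - 48819) = (2*(-117)*(-112) + 7335)/(-48819) = (26208 + 7335)*(-1/48819) = 33543*(-1/48819) = -11181/16273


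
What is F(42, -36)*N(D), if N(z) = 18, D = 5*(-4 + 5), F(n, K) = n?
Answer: 756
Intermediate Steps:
D = 5 (D = 5*1 = 5)
F(42, -36)*N(D) = 42*18 = 756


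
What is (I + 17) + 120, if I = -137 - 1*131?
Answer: -131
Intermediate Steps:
I = -268 (I = -137 - 131 = -268)
(I + 17) + 120 = (-268 + 17) + 120 = -251 + 120 = -131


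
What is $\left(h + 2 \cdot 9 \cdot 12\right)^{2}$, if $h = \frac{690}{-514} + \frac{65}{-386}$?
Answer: $\frac{452742942951049}{9841036804} \approx 46006.0$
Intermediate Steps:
$h = - \frac{149875}{99202}$ ($h = 690 \left(- \frac{1}{514}\right) + 65 \left(- \frac{1}{386}\right) = - \frac{345}{257} - \frac{65}{386} = - \frac{149875}{99202} \approx -1.5108$)
$\left(h + 2 \cdot 9 \cdot 12\right)^{2} = \left(- \frac{149875}{99202} + 2 \cdot 9 \cdot 12\right)^{2} = \left(- \frac{149875}{99202} + 18 \cdot 12\right)^{2} = \left(- \frac{149875}{99202} + 216\right)^{2} = \left(\frac{21277757}{99202}\right)^{2} = \frac{452742942951049}{9841036804}$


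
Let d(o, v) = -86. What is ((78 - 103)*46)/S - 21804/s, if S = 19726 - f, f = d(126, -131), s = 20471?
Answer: -227761249/202785726 ≈ -1.1232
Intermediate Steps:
f = -86
S = 19812 (S = 19726 - 1*(-86) = 19726 + 86 = 19812)
((78 - 103)*46)/S - 21804/s = ((78 - 103)*46)/19812 - 21804/20471 = -25*46*(1/19812) - 21804*1/20471 = -1150*1/19812 - 21804/20471 = -575/9906 - 21804/20471 = -227761249/202785726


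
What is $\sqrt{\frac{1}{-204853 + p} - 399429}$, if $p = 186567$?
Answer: $\frac{11 i \sqrt{1103803212370}}{18286} \approx 632.0 i$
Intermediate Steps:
$\sqrt{\frac{1}{-204853 + p} - 399429} = \sqrt{\frac{1}{-204853 + 186567} - 399429} = \sqrt{\frac{1}{-18286} - 399429} = \sqrt{- \frac{1}{18286} - 399429} = \sqrt{- \frac{7303958695}{18286}} = \frac{11 i \sqrt{1103803212370}}{18286}$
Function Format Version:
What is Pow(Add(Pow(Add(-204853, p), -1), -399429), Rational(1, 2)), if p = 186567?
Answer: Mul(Rational(11, 18286), I, Pow(1103803212370, Rational(1, 2))) ≈ Mul(632.00, I)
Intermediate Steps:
Pow(Add(Pow(Add(-204853, p), -1), -399429), Rational(1, 2)) = Pow(Add(Pow(Add(-204853, 186567), -1), -399429), Rational(1, 2)) = Pow(Add(Pow(-18286, -1), -399429), Rational(1, 2)) = Pow(Add(Rational(-1, 18286), -399429), Rational(1, 2)) = Pow(Rational(-7303958695, 18286), Rational(1, 2)) = Mul(Rational(11, 18286), I, Pow(1103803212370, Rational(1, 2)))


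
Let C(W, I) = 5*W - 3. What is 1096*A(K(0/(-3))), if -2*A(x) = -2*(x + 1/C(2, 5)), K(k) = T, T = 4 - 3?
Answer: 8768/7 ≈ 1252.6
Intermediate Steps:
C(W, I) = -3 + 5*W
T = 1
K(k) = 1
A(x) = 1/7 + x (A(x) = -(-1)*(x + 1/(-3 + 5*2)) = -(-1)*(x + 1/(-3 + 10)) = -(-1)*(x + 1/7) = -(-1)*(1/7 + x) = -(-2/7 - 2*x)/2 = 1/7 + x)
1096*A(K(0/(-3))) = 1096*(1/7 + 1) = 1096*(8/7) = 8768/7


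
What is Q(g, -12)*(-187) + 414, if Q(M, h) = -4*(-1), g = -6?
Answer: -334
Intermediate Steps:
Q(M, h) = 4
Q(g, -12)*(-187) + 414 = 4*(-187) + 414 = -748 + 414 = -334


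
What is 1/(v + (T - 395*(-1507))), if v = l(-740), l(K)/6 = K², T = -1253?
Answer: 1/3879612 ≈ 2.5776e-7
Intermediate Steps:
l(K) = 6*K²
v = 3285600 (v = 6*(-740)² = 6*547600 = 3285600)
1/(v + (T - 395*(-1507))) = 1/(3285600 + (-1253 - 395*(-1507))) = 1/(3285600 + (-1253 + 595265)) = 1/(3285600 + 594012) = 1/3879612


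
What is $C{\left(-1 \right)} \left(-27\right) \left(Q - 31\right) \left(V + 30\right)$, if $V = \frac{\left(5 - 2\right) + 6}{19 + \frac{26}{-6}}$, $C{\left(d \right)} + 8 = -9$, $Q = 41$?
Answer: $\frac{3091365}{22} \approx 1.4052 \cdot 10^{5}$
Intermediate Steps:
$C{\left(d \right)} = -17$ ($C{\left(d \right)} = -8 - 9 = -17$)
$V = \frac{27}{44}$ ($V = \frac{3 + 6}{19 + 26 \left(- \frac{1}{6}\right)} = \frac{9}{19 - \frac{13}{3}} = \frac{9}{\frac{44}{3}} = 9 \cdot \frac{3}{44} = \frac{27}{44} \approx 0.61364$)
$C{\left(-1 \right)} \left(-27\right) \left(Q - 31\right) \left(V + 30\right) = \left(-17\right) \left(-27\right) \left(41 - 31\right) \left(\frac{27}{44} + 30\right) = 459 \cdot 10 \cdot \frac{1347}{44} = 459 \cdot \frac{6735}{22} = \frac{3091365}{22}$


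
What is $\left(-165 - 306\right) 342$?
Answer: $-161082$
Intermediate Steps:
$\left(-165 - 306\right) 342 = \left(-471\right) 342 = -161082$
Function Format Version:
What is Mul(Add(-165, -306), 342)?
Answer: -161082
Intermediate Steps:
Mul(Add(-165, -306), 342) = Mul(-471, 342) = -161082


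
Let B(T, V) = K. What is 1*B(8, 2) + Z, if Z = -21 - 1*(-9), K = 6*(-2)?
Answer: -24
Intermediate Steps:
K = -12
B(T, V) = -12
Z = -12 (Z = -21 + 9 = -12)
1*B(8, 2) + Z = 1*(-12) - 12 = -12 - 12 = -24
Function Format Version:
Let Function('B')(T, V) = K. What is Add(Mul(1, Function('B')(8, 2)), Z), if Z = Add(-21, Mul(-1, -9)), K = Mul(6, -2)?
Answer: -24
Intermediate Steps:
K = -12
Function('B')(T, V) = -12
Z = -12 (Z = Add(-21, 9) = -12)
Add(Mul(1, Function('B')(8, 2)), Z) = Add(Mul(1, -12), -12) = Add(-12, -12) = -24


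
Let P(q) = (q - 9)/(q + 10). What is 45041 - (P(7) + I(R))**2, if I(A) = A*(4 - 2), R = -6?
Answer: 12974413/289 ≈ 44894.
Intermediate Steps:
P(q) = (-9 + q)/(10 + q)
I(A) = 2*A (I(A) = A*2 = 2*A)
45041 - (P(7) + I(R))**2 = 45041 - ((-9 + 7)/(10 + 7) + 2*(-6))**2 = 45041 - (-2/17 - 12)**2 = 45041 - (-206/17)**2 = 45041 - 1*42436/289 = 45041 - 42436/289 = 12974413/289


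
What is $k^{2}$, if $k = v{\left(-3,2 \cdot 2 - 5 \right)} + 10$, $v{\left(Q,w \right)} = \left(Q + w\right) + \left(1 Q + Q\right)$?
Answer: $0$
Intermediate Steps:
$v{\left(Q,w \right)} = w + 3 Q$ ($v{\left(Q,w \right)} = \left(Q + w\right) + \left(Q + Q\right) = \left(Q + w\right) + 2 Q = w + 3 Q$)
$k = 0$ ($k = \left(\left(2 \cdot 2 - 5\right) + 3 \left(-3\right)\right) + 10 = \left(\left(4 - 5\right) - 9\right) + 10 = \left(-1 - 9\right) + 10 = -10 + 10 = 0$)
$k^{2} = 0^{2} = 0$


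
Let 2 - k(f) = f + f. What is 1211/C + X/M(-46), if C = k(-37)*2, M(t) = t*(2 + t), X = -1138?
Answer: 284761/38456 ≈ 7.4049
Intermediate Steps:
k(f) = 2 - 2*f (k(f) = 2 - (f + f) = 2 - 2*f)
C = 152 (C = (2 - 2*(-37))*2 = (2 + 74)*2 = 76*2 = 152)
1211/C + X/M(-46) = 1211/152 - 1138*(-1/(46*(2 - 46))) = 1211*(1/152) - 1138/((-46*(-44))) = 1211/152 - 1138/2024 = 1211/152 - 1138*1/2024 = 1211/152 - 569/1012 = 284761/38456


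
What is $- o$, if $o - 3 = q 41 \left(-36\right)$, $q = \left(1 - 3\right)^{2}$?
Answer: $5901$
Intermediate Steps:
$q = 4$ ($q = \left(-2\right)^{2} = 4$)
$o = -5901$ ($o = 3 + 4 \cdot 41 \left(-36\right) = 3 + 164 \left(-36\right) = 3 - 5904 = -5901$)
$- o = \left(-1\right) \left(-5901\right) = 5901$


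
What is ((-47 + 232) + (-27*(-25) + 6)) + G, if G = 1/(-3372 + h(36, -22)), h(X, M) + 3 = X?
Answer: 2891573/3339 ≈ 866.00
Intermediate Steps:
h(X, M) = -3 + X
G = -1/3339 (G = 1/(-3372 + (-3 + 36)) = 1/(-3372 + 33) = 1/(-3339) = -1/3339 ≈ -0.00029949)
((-47 + 232) + (-27*(-25) + 6)) + G = ((-47 + 232) + (-27*(-25) + 6)) - 1/3339 = (185 + (675 + 6)) - 1/3339 = (185 + 681) - 1/3339 = 866 - 1/3339 = 2891573/3339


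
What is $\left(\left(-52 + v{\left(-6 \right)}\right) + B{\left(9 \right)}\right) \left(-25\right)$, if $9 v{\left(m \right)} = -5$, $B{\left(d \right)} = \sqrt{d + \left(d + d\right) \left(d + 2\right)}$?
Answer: $\frac{11825}{9} - 75 \sqrt{23} \approx 954.2$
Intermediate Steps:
$B{\left(d \right)} = \sqrt{d + 2 d \left(2 + d\right)}$
$v{\left(m \right)} = - \frac{5}{9}$ ($v{\left(m \right)} = \frac{1}{9} \left(-5\right) = - \frac{5}{9}$)
$\left(\left(-52 + v{\left(-6 \right)}\right) + B{\left(9 \right)}\right) \left(-25\right) = \left(\left(-52 - \frac{5}{9}\right) + \sqrt{9 \left(5 + 2 \cdot 9\right)}\right) \left(-25\right) = \left(- \frac{473}{9} + \sqrt{9 \left(5 + 18\right)}\right) \left(-25\right) = \left(- \frac{473}{9} + \sqrt{9 \cdot 23}\right) \left(-25\right) = \left(- \frac{473}{9} + \sqrt{207}\right) \left(-25\right) = \left(- \frac{473}{9} + 3 \sqrt{23}\right) \left(-25\right) = \frac{11825}{9} - 75 \sqrt{23}$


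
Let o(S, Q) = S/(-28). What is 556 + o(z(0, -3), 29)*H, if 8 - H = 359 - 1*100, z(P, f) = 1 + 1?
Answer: 8035/14 ≈ 573.93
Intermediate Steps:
z(P, f) = 2
o(S, Q) = -S/28 (o(S, Q) = S*(-1/28) = -S/28)
H = -251 (H = 8 - (359 - 1*100) = 8 - (359 - 100) = 8 - 1*259 = 8 - 259 = -251)
556 + o(z(0, -3), 29)*H = 556 - 1/28*2*(-251) = 556 - 1/14*(-251) = 556 + 251/14 = 8035/14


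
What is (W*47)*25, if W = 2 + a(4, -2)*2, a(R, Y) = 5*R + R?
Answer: 58750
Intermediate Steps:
a(R, Y) = 6*R
W = 50 (W = 2 + (6*4)*2 = 2 + 24*2 = 2 + 48 = 50)
(W*47)*25 = (50*47)*25 = 2350*25 = 58750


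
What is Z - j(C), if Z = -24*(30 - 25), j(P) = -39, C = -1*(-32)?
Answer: -81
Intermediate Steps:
C = 32
Z = -120 (Z = -24*5 = -120)
Z - j(C) = -120 - 1*(-39) = -120 + 39 = -81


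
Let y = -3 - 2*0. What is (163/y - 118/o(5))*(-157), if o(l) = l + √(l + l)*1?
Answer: 44117/3 - 18526*√10/15 ≈ 10800.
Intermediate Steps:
o(l) = l + √2*√l (o(l) = l + √(2*l)*1 = l + (√2*√l)*1 = l + √2*√l)
y = -3 (y = -3 + 0 = -3)
(163/y - 118/o(5))*(-157) = (163/(-3) - 118/(5 + √2*√5))*(-157) = (163*(-⅓) - 118/(5 + √10))*(-157) = (-163/3 - 118/(5 + √10))*(-157) = 25591/3 + 18526/(5 + √10)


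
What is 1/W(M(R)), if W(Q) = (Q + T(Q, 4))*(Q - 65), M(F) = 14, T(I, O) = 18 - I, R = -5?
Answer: -1/918 ≈ -0.0010893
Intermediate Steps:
W(Q) = -1170 + 18*Q (W(Q) = (Q + (18 - Q))*(Q - 65) = 18*(-65 + Q) = -1170 + 18*Q)
1/W(M(R)) = 1/(-1170 + 18*14) = 1/(-1170 + 252) = 1/(-918) = -1/918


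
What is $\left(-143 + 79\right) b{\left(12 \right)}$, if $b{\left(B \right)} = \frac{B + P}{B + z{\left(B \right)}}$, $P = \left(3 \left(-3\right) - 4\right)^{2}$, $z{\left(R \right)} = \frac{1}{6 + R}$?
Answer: $- \frac{208512}{217} \approx -960.88$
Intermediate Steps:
$P = 169$ ($P = \left(-9 - 4\right)^{2} = \left(-13\right)^{2} = 169$)
$b{\left(B \right)} = \frac{169 + B}{B + \frac{1}{6 + B}}$ ($b{\left(B \right)} = \frac{B + 169}{B + \frac{1}{6 + B}} = \frac{169 + B}{B + \frac{1}{6 + B}}$)
$\left(-143 + 79\right) b{\left(12 \right)} = \left(-143 + 79\right) \frac{\left(6 + 12\right) \left(169 + 12\right)}{1 + 12 \left(6 + 12\right)} = - 64 \frac{1}{1 + 12 \cdot 18} \cdot 18 \cdot 181 = - 64 \frac{1}{1 + 216} \cdot 18 \cdot 181 = - 64 \cdot \frac{1}{217} \cdot 18 \cdot 181 = \left(-64\right) \frac{3258}{217} = - \frac{208512}{217}$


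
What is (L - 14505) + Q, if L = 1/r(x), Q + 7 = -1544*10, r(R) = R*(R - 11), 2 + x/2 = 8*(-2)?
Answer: -50678783/1692 ≈ -29952.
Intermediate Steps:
x = -36 (x = -4 + 2*(8*(-2)) = -4 + 2*(-16) = -4 - 32 = -36)
r(R) = R*(-11 + R)
Q = -15447 (Q = -7 - 1544*10 = -7 - 15440 = -15447)
L = 1/1692 (L = 1/(-36*(-11 - 36)) = 1/(-36*(-47)) = 1/1692 ≈ 0.00059102)
(L - 14505) + Q = (1/1692 - 14505) - 15447 = -24542459/1692 - 15447 = -50678783/1692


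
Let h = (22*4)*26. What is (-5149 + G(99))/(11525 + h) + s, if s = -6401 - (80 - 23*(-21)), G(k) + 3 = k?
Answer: -96198785/13813 ≈ -6964.4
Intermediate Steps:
G(k) = -3 + k
s = -6964 (s = -6401 - (80 + 483) = -6401 - 1*563 = -6401 - 563 = -6964)
h = 2288 (h = 88*26 = 2288)
(-5149 + G(99))/(11525 + h) + s = (-5149 + (-3 + 99))/(11525 + 2288) - 6964 = (-5149 + 96)/13813 - 6964 = -5053*1/13813 - 6964 = -5053/13813 - 6964 = -96198785/13813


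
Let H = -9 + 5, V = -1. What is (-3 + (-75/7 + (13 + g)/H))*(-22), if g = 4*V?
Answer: 4917/14 ≈ 351.21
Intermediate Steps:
g = -4 (g = 4*(-1) = -4)
H = -4
(-3 + (-75/7 + (13 + g)/H))*(-22) = (-3 + (-75/7 + (13 - 4)/(-4)))*(-22) = (-3 + (-75*1/7 + 9*(-1/4)))*(-22) = (-3 + (-75/7 - 9/4))*(-22) = (-3 - 363/28)*(-22) = -447/28*(-22) = 4917/14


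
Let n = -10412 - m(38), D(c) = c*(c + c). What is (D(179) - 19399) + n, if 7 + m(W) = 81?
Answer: 34197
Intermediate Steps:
m(W) = 74 (m(W) = -7 + 81 = 74)
D(c) = 2*c² (D(c) = c*(2*c) = 2*c²)
n = -10486 (n = -10412 - 1*74 = -10412 - 74 = -10486)
(D(179) - 19399) + n = (2*179² - 19399) - 10486 = (2*32041 - 19399) - 10486 = (64082 - 19399) - 10486 = 44683 - 10486 = 34197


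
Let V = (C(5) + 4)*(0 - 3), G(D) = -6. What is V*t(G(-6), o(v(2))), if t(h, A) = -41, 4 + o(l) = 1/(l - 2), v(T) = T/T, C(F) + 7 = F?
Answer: 246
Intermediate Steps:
C(F) = -7 + F
v(T) = 1
o(l) = -4 + 1/(-2 + l) (o(l) = -4 + 1/(l - 2) = -4 + 1/(-2 + l))
V = -6 (V = ((-7 + 5) + 4)*(0 - 3) = (-2 + 4)*(-3) = 2*(-3) = -6)
V*t(G(-6), o(v(2))) = -6*(-41) = 246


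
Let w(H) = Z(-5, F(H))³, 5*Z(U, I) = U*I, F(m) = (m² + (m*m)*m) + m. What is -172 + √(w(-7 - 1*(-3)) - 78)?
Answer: -172 + √140530 ≈ 202.87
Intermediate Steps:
F(m) = m + m² + m³ (F(m) = (m² + m²*m) + m = (m² + m³) + m = m + m² + m³)
Z(U, I) = I*U/5 (Z(U, I) = (U*I)/5 = (I*U)/5 = I*U/5)
w(H) = -H³*(1 + H + H²)³ (w(H) = ((⅕)*(H*(1 + H + H²))*(-5))³ = (-H*(1 + H + H²))³ = -H³*(1 + H + H²)³)
-172 + √(w(-7 - 1*(-3)) - 78) = -172 + √(-(-7 - 1*(-3))³*(1 + (-7 - 1*(-3)) + (-7 - 1*(-3))²)³ - 78) = -172 + √(-(-7 + 3)³*(1 + (-7 + 3) + (-7 + 3)²)³ - 78) = -172 + √(-1*(-4)³*(1 - 4 + (-4)²)³ - 78) = -172 + √(-1*(-64)*(1 - 4 + 16)³ - 78) = -172 + √(-1*(-64)*13³ - 78) = -172 + √(-1*(-64)*2197 - 78) = -172 + √(140608 - 78) = -172 + √140530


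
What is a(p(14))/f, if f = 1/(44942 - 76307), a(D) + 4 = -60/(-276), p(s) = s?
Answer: 2728755/23 ≈ 1.1864e+5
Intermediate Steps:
a(D) = -87/23 (a(D) = -4 - 60/(-276) = -4 - 60*(-1/276) = -4 + 5/23 = -87/23)
f = -1/31365 (f = 1/(-31365) = -1/31365 ≈ -3.1883e-5)
a(p(14))/f = -87/(23*(-1/31365)) = -87/23*(-31365) = 2728755/23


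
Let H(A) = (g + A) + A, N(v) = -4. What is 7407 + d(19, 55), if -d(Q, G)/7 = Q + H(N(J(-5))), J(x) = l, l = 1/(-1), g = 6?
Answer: 7288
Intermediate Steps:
l = -1
J(x) = -1
H(A) = 6 + 2*A (H(A) = (6 + A) + A = 6 + 2*A)
d(Q, G) = 14 - 7*Q (d(Q, G) = -7*(Q + (6 + 2*(-4))) = -7*(Q + (6 - 8)) = -7*(Q - 2) = -7*(-2 + Q) = 14 - 7*Q)
7407 + d(19, 55) = 7407 + (14 - 7*19) = 7407 + (14 - 133) = 7407 - 119 = 7288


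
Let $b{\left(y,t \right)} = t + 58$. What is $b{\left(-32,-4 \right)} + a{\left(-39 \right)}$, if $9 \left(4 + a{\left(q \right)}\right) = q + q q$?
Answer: $\frac{644}{3} \approx 214.67$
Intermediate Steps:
$a{\left(q \right)} = -4 + \frac{q}{9} + \frac{q^{2}}{9}$ ($a{\left(q \right)} = -4 + \frac{q + q q}{9} = -4 + \frac{q + q^{2}}{9} = -4 + \left(\frac{q}{9} + \frac{q^{2}}{9}\right) = -4 + \frac{q}{9} + \frac{q^{2}}{9}$)
$b{\left(y,t \right)} = 58 + t$
$b{\left(-32,-4 \right)} + a{\left(-39 \right)} = \left(58 - 4\right) + \left(-4 + \frac{1}{9} \left(-39\right) + \frac{\left(-39\right)^{2}}{9}\right) = 54 - - \frac{482}{3} = 54 + \frac{482}{3} = \frac{644}{3}$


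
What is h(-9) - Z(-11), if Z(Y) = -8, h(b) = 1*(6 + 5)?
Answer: 19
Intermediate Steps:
h(b) = 11 (h(b) = 1*11 = 11)
h(-9) - Z(-11) = 11 - 1*(-8) = 11 + 8 = 19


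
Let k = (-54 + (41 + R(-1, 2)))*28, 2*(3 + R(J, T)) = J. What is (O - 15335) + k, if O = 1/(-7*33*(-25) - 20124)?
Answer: -226671154/14349 ≈ -15797.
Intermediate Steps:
R(J, T) = -3 + J/2
O = -1/14349 (O = 1/(-231*(-25) - 20124) = 1/(5775 - 20124) = 1/(-14349) = -1/14349 ≈ -6.9691e-5)
k = -462 (k = (-54 + (41 + (-3 + (½)*(-1))))*28 = (-54 + (41 + (-3 - ½)))*28 = (-54 + (41 - 7/2))*28 = (-54 + 75/2)*28 = -33/2*28 = -462)
(O - 15335) + k = (-1/14349 - 15335) - 462 = -220041916/14349 - 462 = -226671154/14349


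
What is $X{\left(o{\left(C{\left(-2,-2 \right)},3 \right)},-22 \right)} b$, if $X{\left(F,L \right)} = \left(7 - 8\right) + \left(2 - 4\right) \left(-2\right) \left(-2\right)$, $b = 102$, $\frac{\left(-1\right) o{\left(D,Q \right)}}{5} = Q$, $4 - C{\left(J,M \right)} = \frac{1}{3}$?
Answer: $-918$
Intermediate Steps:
$C{\left(J,M \right)} = \frac{11}{3}$ ($C{\left(J,M \right)} = 4 - \frac{1}{3} = \frac{11}{3}$)
$o{\left(D,Q \right)} = - 5 Q$
$X{\left(F,L \right)} = -9$ ($X{\left(F,L \right)} = -1 + \left(2 - 4\right) \left(-2\right) \left(-2\right) = -1 + \left(-2\right) \left(-2\right) \left(-2\right) = -1 + 4 \left(-2\right) = -1 - 8 = -9$)
$X{\left(o{\left(C{\left(-2,-2 \right)},3 \right)},-22 \right)} b = \left(-9\right) 102 = -918$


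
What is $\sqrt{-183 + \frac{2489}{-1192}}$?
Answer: $\frac{25 i \sqrt{105194}}{596} \approx 13.605 i$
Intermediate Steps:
$\sqrt{-183 + \frac{2489}{-1192}} = \sqrt{-183 + 2489 \left(- \frac{1}{1192}\right)} = \sqrt{-183 - \frac{2489}{1192}} = \sqrt{- \frac{220625}{1192}} = \frac{25 i \sqrt{105194}}{596}$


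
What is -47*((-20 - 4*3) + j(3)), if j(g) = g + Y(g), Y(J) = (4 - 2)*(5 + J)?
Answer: 611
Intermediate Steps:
Y(J) = 10 + 2*J (Y(J) = 2*(5 + J) = 10 + 2*J)
j(g) = 10 + 3*g (j(g) = g + (10 + 2*g) = 10 + 3*g)
-47*((-20 - 4*3) + j(3)) = -47*((-20 - 4*3) + (10 + 3*3)) = -47*((-20 - 12) + (10 + 9)) = -47*(-32 + 19) = -47*(-13) = 611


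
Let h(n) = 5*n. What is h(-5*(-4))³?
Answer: 1000000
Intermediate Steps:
h(-5*(-4))³ = (5*(-5*(-4)))³ = (5*20)³ = 100³ = 1000000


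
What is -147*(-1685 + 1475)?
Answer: 30870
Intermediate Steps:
-147*(-1685 + 1475) = -147*(-210) = 30870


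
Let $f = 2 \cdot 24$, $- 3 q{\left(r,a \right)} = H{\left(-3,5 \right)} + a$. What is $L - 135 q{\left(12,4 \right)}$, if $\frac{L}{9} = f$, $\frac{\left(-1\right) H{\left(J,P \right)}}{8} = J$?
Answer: $1692$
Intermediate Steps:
$H{\left(J,P \right)} = - 8 J$
$q{\left(r,a \right)} = -8 - \frac{a}{3}$ ($q{\left(r,a \right)} = - \frac{\left(-8\right) \left(-3\right) + a}{3} = - \frac{24 + a}{3} = -8 - \frac{a}{3}$)
$f = 48$
$L = 432$ ($L = 9 \cdot 48 = 432$)
$L - 135 q{\left(12,4 \right)} = 432 - 135 \left(-8 - \frac{4}{3}\right) = 432 - -1260 = 432 + 1260 = 1692$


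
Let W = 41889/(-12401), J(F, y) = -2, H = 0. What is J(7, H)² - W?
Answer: 91493/12401 ≈ 7.3779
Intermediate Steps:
W = -41889/12401 (W = 41889*(-1/12401) = -41889/12401 ≈ -3.3779)
J(7, H)² - W = (-2)² - 1*(-41889/12401) = 4 + 41889/12401 = 91493/12401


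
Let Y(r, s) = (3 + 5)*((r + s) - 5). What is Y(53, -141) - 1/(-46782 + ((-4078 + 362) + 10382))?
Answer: -29846303/40116 ≈ -744.00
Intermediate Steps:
Y(r, s) = -40 + 8*r + 8*s (Y(r, s) = 8*(-5 + r + s) = -40 + 8*r + 8*s)
Y(53, -141) - 1/(-46782 + ((-4078 + 362) + 10382)) = (-40 + 8*53 + 8*(-141)) - 1/(-46782 + ((-4078 + 362) + 10382)) = (-40 + 424 - 1128) - 1/(-46782 + (-3716 + 10382)) = -744 - 1/(-46782 + 6666) = -744 - 1/(-40116) = -744 - 1*(-1/40116) = -744 + 1/40116 = -29846303/40116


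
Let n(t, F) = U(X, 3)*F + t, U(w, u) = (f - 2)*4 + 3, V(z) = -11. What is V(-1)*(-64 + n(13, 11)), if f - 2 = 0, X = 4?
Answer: 198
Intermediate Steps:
f = 2 (f = 2 + 0 = 2)
U(w, u) = 3 (U(w, u) = (2 - 2)*4 + 3 = 0*4 + 3 = 0 + 3 = 3)
n(t, F) = t + 3*F (n(t, F) = 3*F + t = t + 3*F)
V(-1)*(-64 + n(13, 11)) = -11*(-64 + (13 + 3*11)) = -11*(-64 + (13 + 33)) = -11*(-64 + 46) = -11*(-18) = 198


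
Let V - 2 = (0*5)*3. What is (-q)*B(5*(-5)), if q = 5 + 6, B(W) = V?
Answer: -22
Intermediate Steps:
V = 2 (V = 2 + (0*5)*3 = 2 + 0*3 = 2 + 0 = 2)
B(W) = 2
q = 11
(-q)*B(5*(-5)) = -1*11*2 = -11*2 = -22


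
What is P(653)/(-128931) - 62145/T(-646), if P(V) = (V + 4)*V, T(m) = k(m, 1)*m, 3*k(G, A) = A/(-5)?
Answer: -40154467497/27763142 ≈ -1446.3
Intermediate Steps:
k(G, A) = -A/15 (k(G, A) = (A/(-5))/3 = (A*(-⅕))/3 = (-A/5)/3 = -A/15)
T(m) = -m/15 (T(m) = (-1/15*1)*m = -m/15)
P(V) = V*(4 + V) (P(V) = (4 + V)*V = V*(4 + V))
P(653)/(-128931) - 62145/T(-646) = (653*(4 + 653))/(-128931) - 62145/((-1/15*(-646))) = (653*657)*(-1/128931) - 62145/646/15 = 429021*(-1/128931) - 62145*15/646 = -143007/42977 - 932175/646 = -40154467497/27763142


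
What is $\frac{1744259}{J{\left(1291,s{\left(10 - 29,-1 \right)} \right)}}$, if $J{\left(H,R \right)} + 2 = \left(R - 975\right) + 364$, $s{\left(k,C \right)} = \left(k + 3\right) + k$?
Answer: $- \frac{1744259}{648} \approx -2691.8$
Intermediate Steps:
$s{\left(k,C \right)} = 3 + 2 k$ ($s{\left(k,C \right)} = \left(3 + k\right) + k = 3 + 2 k$)
$J{\left(H,R \right)} = -613 + R$ ($J{\left(H,R \right)} = -2 + \left(\left(R - 975\right) + 364\right) = -2 + \left(\left(-975 + R\right) + 364\right) = -2 + \left(-611 + R\right) = -613 + R$)
$\frac{1744259}{J{\left(1291,s{\left(10 - 29,-1 \right)} \right)}} = \frac{1744259}{-613 + \left(3 + 2 \left(10 - 29\right)\right)} = \frac{1744259}{-613 + \left(3 + 2 \left(-19\right)\right)} = \frac{1744259}{-613 + \left(3 - 38\right)} = \frac{1744259}{-613 - 35} = \frac{1744259}{-648} = 1744259 \left(- \frac{1}{648}\right) = - \frac{1744259}{648}$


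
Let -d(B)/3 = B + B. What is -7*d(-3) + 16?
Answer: -110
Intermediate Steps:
d(B) = -6*B (d(B) = -3*(B + B) = -6*B)
-7*d(-3) + 16 = -(-42)*(-3) + 16 = -7*18 + 16 = -126 + 16 = -110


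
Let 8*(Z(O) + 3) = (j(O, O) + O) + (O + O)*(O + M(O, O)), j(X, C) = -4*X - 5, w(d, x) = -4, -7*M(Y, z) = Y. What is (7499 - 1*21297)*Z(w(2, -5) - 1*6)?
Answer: -8327093/28 ≈ -2.9740e+5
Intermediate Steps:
M(Y, z) = -Y/7
j(X, C) = -5 - 4*X
Z(O) = -29/8 - 3*O/8 + 3*O²/14 (Z(O) = -3 + (((-5 - 4*O) + O) + (O + O)*(O - O/7))/8 = -3 + ((-5 - 3*O) + (2*O)*(6*O/7))/8 = -3 + ((-5 - 3*O) + 12*O²/7)/8 = -3 + (-5 - 3*O + 12*O²/7)/8 = -3 + (-5/8 - 3*O/8 + 3*O²/14) = -29/8 - 3*O/8 + 3*O²/14)
(7499 - 1*21297)*Z(w(2, -5) - 1*6) = (7499 - 1*21297)*(-29/8 - 3*(-4 - 1*6)/8 + 3*(-4 - 1*6)²/14) = (7499 - 21297)*(-29/8 - 3*(-4 - 6)/8 + 3*(-4 - 6)²/14) = -13798*(-29/8 - 3/8*(-10) + (3/14)*(-10)²) = -13798*(-29/8 + 15/4 + (3/14)*100) = -13798*(-29/8 + 15/4 + 150/7) = -13798*1207/56 = -8327093/28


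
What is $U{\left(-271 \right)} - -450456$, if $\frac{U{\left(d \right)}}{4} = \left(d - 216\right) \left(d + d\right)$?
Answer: $1506272$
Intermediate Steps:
$U{\left(d \right)} = 8 d \left(-216 + d\right)$ ($U{\left(d \right)} = 4 \left(d - 216\right) \left(d + d\right) = 4 \left(d - 216\right) 2 d = 4 \left(-216 + d\right) 2 d = 4 \cdot 2 d \left(-216 + d\right) = 8 d \left(-216 + d\right)$)
$U{\left(-271 \right)} - -450456 = 8 \left(-271\right) \left(-216 - 271\right) - -450456 = 8 \left(-271\right) \left(-487\right) + 450456 = 1055816 + 450456 = 1506272$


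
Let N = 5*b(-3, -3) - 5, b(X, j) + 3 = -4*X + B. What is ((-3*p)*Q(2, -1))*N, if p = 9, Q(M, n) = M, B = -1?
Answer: -1890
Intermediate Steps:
b(X, j) = -4 - 4*X (b(X, j) = -3 + (-4*X - 1) = -3 + (-1 - 4*X) = -4 - 4*X)
N = 35 (N = 5*(-4 - 4*(-3)) - 5 = 5*(-4 + 12) - 5 = 5*8 - 5 = 40 - 5 = 35)
((-3*p)*Q(2, -1))*N = (-3*9*2)*35 = -27*2*35 = -54*35 = -1890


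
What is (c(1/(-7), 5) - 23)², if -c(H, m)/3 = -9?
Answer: 16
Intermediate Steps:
c(H, m) = 27 (c(H, m) = -3*(-9) = 27)
(c(1/(-7), 5) - 23)² = (27 - 23)² = 4² = 16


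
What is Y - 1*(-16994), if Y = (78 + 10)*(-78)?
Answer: 10130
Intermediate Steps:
Y = -6864 (Y = 88*(-78) = -6864)
Y - 1*(-16994) = -6864 - 1*(-16994) = -6864 + 16994 = 10130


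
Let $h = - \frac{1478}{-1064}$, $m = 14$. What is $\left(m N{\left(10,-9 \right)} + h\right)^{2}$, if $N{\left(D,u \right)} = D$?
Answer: $\frac{5657897961}{283024} \approx 19991.0$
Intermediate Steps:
$h = \frac{739}{532}$ ($h = \left(-1478\right) \left(- \frac{1}{1064}\right) = \frac{739}{532} \approx 1.3891$)
$\left(m N{\left(10,-9 \right)} + h\right)^{2} = \left(14 \cdot 10 + \frac{739}{532}\right)^{2} = \left(140 + \frac{739}{532}\right)^{2} = \left(\frac{75219}{532}\right)^{2} = \frac{5657897961}{283024}$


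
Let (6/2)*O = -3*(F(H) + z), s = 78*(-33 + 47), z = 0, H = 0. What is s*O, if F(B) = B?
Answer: 0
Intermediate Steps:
s = 1092 (s = 78*14 = 1092)
O = 0 (O = (-3*(0 + 0))/3 = (-3*0)/3 = (1/3)*0 = 0)
s*O = 1092*0 = 0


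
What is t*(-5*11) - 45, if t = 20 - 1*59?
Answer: 2100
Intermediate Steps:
t = -39 (t = 20 - 59 = -39)
t*(-5*11) - 45 = -(-195)*11 - 45 = -39*(-55) - 45 = 2145 - 45 = 2100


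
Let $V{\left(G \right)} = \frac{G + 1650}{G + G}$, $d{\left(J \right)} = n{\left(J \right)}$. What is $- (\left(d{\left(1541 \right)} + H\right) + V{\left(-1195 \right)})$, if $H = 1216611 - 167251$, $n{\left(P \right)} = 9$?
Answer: $- \frac{501598291}{478} \approx -1.0494 \cdot 10^{6}$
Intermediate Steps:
$d{\left(J \right)} = 9$
$V{\left(G \right)} = \frac{1650 + G}{2 G}$
$H = 1049360$
$- (\left(d{\left(1541 \right)} + H\right) + V{\left(-1195 \right)}) = - (\left(9 + 1049360\right) + \frac{1650 - 1195}{2 \left(-1195\right)}) = - (1049369 + \frac{1}{2} \left(- \frac{1}{1195}\right) 455) = - (1049369 - \frac{91}{478}) = \left(-1\right) \frac{501598291}{478} = - \frac{501598291}{478}$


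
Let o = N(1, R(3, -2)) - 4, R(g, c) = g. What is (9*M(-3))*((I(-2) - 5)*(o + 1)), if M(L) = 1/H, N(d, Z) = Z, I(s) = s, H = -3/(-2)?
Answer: 0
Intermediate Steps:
H = 3/2 (H = -3*(-1/2) = 3/2 ≈ 1.5000)
M(L) = 2/3 (M(L) = 1/(3/2) = 2/3)
o = -1 (o = 3 - 4 = -1)
(9*M(-3))*((I(-2) - 5)*(o + 1)) = (9*(2/3))*((-2 - 5)*(-1 + 1)) = 6*(-7*0) = 6*0 = 0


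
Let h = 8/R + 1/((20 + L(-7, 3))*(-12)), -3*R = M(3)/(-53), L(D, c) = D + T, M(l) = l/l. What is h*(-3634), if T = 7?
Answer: -554691943/120 ≈ -4.6224e+6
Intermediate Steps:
M(l) = 1
L(D, c) = 7 + D (L(D, c) = D + 7 = 7 + D)
R = 1/159 (R = -1/(3*(-53)) = -(-1)/(3*53) = -⅓*(-1/53) = 1/159 ≈ 0.0062893)
h = 305279/240 (h = 8/(1/159) + 1/((20 + (7 - 7))*(-12)) = 8*159 - 1/12/(20 + 0) = 1272 - 1/12/20 = 1272 + (1/20)*(-1/12) = 1272 - 1/240 = 305279/240 ≈ 1272.0)
h*(-3634) = (305279/240)*(-3634) = -554691943/120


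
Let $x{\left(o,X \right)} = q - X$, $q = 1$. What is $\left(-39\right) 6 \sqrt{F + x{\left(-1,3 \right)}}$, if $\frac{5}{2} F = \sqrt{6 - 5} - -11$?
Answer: $- \frac{234 \sqrt{70}}{5} \approx -391.56$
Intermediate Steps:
$x{\left(o,X \right)} = 1 - X$
$F = \frac{24}{5}$ ($F = \frac{2 \left(\sqrt{6 - 5} - -11\right)}{5} = \frac{2 \left(\sqrt{1} + 11\right)}{5} = \frac{2 \left(1 + 11\right)}{5} = \frac{2}{5} \cdot 12 = \frac{24}{5} \approx 4.8$)
$\left(-39\right) 6 \sqrt{F + x{\left(-1,3 \right)}} = \left(-39\right) 6 \sqrt{\frac{24}{5} + \left(1 - 3\right)} = - 234 \sqrt{\frac{24}{5} + \left(1 - 3\right)} = - 234 \sqrt{\frac{24}{5} - 2} = - 234 \sqrt{\frac{14}{5}} = - 234 \frac{\sqrt{70}}{5} = - \frac{234 \sqrt{70}}{5}$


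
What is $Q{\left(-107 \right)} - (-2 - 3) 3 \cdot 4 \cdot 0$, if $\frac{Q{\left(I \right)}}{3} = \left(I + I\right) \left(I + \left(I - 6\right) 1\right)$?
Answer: $0$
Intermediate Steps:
$Q{\left(I \right)} = 6 I \left(-6 + 2 I\right)$ ($Q{\left(I \right)} = 3 \left(I + I\right) \left(I + \left(I - 6\right) 1\right) = 3 \cdot 2 I \left(I + \left(-6 + I\right) 1\right) = 3 \cdot 2 I \left(I + \left(-6 + I\right)\right) = 3 \cdot 2 I \left(-6 + 2 I\right) = 6 I \left(-6 + 2 I\right)$)
$Q{\left(-107 \right)} - (-2 - 3) 3 \cdot 4 \cdot 0 = 12 \left(-107\right) \left(-3 - 107\right) - (-2 - 3) 3 \cdot 4 \cdot 0 = 12 \left(-107\right) \left(-110\right) \left(-1\right) \left(-5\right) 12 \cdot 0 = 141240 \cdot 5 \cdot 12 \cdot 0 = 141240 \cdot 60 \cdot 0 = 141240 \cdot 0 = 0$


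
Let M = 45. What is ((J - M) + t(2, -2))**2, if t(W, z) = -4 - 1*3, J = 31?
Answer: 441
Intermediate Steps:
t(W, z) = -7 (t(W, z) = -4 - 3 = -7)
((J - M) + t(2, -2))**2 = ((31 - 1*45) - 7)**2 = ((31 - 45) - 7)**2 = (-14 - 7)**2 = (-21)**2 = 441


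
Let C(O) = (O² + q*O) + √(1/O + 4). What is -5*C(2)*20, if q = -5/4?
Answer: -150 - 150*√2 ≈ -362.13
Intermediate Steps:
q = -5/4 (q = -5*¼ = -5/4 ≈ -1.2500)
C(O) = O² + √(4 + 1/O) - 5*O/4 (C(O) = (O² - 5*O/4) + √(1/O + 4) = (O² - 5*O/4) + √(4 + 1/O) = O² + √(4 + 1/O) - 5*O/4)
-5*C(2)*20 = -5*(2² + √(4 + 1/2) - 5/4*2)*20 = -5*(4 + √(4 + ½) - 5/2)*20 = -5*(4 + √(9/2) - 5/2)*20 = -5*(4 + 3*√2/2 - 5/2)*20 = -5*(3/2 + 3*√2/2)*20 = (-15/2 - 15*√2/2)*20 = -150 - 150*√2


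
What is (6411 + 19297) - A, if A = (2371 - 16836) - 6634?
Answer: 46807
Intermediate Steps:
A = -21099 (A = -14465 - 6634 = -21099)
(6411 + 19297) - A = (6411 + 19297) - 1*(-21099) = 25708 + 21099 = 46807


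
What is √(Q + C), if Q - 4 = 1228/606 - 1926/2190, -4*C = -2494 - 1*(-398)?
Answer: √6472130769165/110595 ≈ 23.003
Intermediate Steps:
C = 524 (C = -(-2494 - 1*(-398))/4 = -(-2494 + 398)/4 = -¼*(-2096) = 524)
Q = 569227/110595 (Q = 4 + (1228/606 - 1926/2190) = 4 + (1228*(1/606) - 1926*1/2190) = 4 + (614/303 - 321/365) = 4 + 126847/110595 = 569227/110595 ≈ 5.1469)
√(Q + C) = √(569227/110595 + 524) = √(58521007/110595) = √6472130769165/110595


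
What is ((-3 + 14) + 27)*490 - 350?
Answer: 18270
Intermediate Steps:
((-3 + 14) + 27)*490 - 350 = (11 + 27)*490 - 350 = 38*490 - 350 = 18620 - 350 = 18270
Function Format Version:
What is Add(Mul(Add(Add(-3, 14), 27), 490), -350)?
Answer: 18270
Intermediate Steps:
Add(Mul(Add(Add(-3, 14), 27), 490), -350) = Add(Mul(Add(11, 27), 490), -350) = Add(Mul(38, 490), -350) = Add(18620, -350) = 18270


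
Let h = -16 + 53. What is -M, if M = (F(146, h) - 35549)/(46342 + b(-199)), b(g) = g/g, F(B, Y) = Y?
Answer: 35512/46343 ≈ 0.76629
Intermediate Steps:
h = 37
b(g) = 1
M = -35512/46343 (M = (37 - 35549)/(46342 + 1) = -35512/46343 ≈ -0.76629)
-M = -1*(-35512/46343) = 35512/46343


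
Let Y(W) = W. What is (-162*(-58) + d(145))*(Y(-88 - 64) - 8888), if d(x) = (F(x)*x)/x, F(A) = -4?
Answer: -84903680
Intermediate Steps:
d(x) = -4 (d(x) = (-4*x)/x = -4)
(-162*(-58) + d(145))*(Y(-88 - 64) - 8888) = (-162*(-58) - 4)*((-88 - 64) - 8888) = (9396 - 4)*(-152 - 8888) = 9392*(-9040) = -84903680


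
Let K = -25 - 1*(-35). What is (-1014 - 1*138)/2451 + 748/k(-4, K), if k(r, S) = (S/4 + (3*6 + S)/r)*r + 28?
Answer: 296726/18791 ≈ 15.791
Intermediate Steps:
K = 10 (K = -25 + 35 = 10)
k(r, S) = 28 + r*(S/4 + (18 + S)/r) (k(r, S) = (S*(1/4) + (18 + S)/r)*r + 28 = (S/4 + (18 + S)/r)*r + 28 = r*(S/4 + (18 + S)/r) + 28 = 28 + r*(S/4 + (18 + S)/r))
(-1014 - 1*138)/2451 + 748/k(-4, K) = (-1014 - 1*138)/2451 + 748/(46 + 10 + (1/4)*10*(-4)) = (-1014 - 138)*(1/2451) + 748/(46 + 10 - 10) = -1152*1/2451 + 748/46 = -384/817 + 748*(1/46) = -384/817 + 374/23 = 296726/18791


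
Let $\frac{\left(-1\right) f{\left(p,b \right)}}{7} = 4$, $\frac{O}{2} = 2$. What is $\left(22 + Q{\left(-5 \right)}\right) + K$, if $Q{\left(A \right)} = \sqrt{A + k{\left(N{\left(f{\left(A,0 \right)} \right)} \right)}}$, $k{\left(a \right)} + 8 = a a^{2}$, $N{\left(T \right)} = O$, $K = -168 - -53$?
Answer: $-93 + \sqrt{51} \approx -85.859$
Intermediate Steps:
$O = 4$ ($O = 2 \cdot 2 = 4$)
$f{\left(p,b \right)} = -28$ ($f{\left(p,b \right)} = \left(-7\right) 4 = -28$)
$K = -115$ ($K = -168 + 53 = -115$)
$N{\left(T \right)} = 4$
$k{\left(a \right)} = -8 + a^{3}$ ($k{\left(a \right)} = -8 + a a^{2} = -8 + a^{3}$)
$Q{\left(A \right)} = \sqrt{56 + A}$ ($Q{\left(A \right)} = \sqrt{A - \left(8 - 4^{3}\right)} = \sqrt{A + \left(-8 + 64\right)} = \sqrt{A + 56} = \sqrt{56 + A}$)
$\left(22 + Q{\left(-5 \right)}\right) + K = \left(22 + \sqrt{56 - 5}\right) - 115 = \left(22 + \sqrt{51}\right) - 115 = -93 + \sqrt{51}$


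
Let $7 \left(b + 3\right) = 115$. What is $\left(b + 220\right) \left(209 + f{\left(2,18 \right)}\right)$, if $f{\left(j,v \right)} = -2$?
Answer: $\frac{338238}{7} \approx 48320.0$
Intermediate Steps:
$b = \frac{94}{7}$ ($b = -3 + \frac{1}{7} \cdot 115 = -3 + \frac{115}{7} = \frac{94}{7} \approx 13.429$)
$\left(b + 220\right) \left(209 + f{\left(2,18 \right)}\right) = \left(\frac{94}{7} + 220\right) \left(209 - 2\right) = \frac{1634}{7} \cdot 207 = \frac{338238}{7}$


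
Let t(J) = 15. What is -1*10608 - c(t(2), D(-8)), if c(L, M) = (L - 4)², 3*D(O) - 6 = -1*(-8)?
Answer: -10729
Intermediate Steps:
D(O) = 14/3 (D(O) = 2 + (-1*(-8))/3 = 2 + (⅓)*8 = 2 + 8/3 = 14/3)
c(L, M) = (-4 + L)²
-1*10608 - c(t(2), D(-8)) = -1*10608 - (-4 + 15)² = -10608 - 1*11² = -10608 - 1*121 = -10608 - 121 = -10729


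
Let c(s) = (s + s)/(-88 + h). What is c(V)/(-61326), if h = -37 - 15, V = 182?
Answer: 13/306630 ≈ 4.2396e-5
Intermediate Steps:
h = -52
c(s) = -s/70 (c(s) = (s + s)/(-88 - 52) = (2*s)/(-140) = (2*s)*(-1/140) = -s/70)
c(V)/(-61326) = -1/70*182/(-61326) = -13/5*(-1/61326) = 13/306630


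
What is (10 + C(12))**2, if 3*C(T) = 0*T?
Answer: 100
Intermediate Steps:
C(T) = 0 (C(T) = (0*T)/3 = (1/3)*0 = 0)
(10 + C(12))**2 = (10 + 0)**2 = 10**2 = 100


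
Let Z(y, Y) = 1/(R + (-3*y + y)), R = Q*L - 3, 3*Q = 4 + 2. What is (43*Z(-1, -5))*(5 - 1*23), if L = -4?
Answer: 86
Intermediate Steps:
Q = 2 (Q = (4 + 2)/3 = (⅓)*6 = 2)
R = -11 (R = 2*(-4) - 3 = -8 - 3 = -11)
Z(y, Y) = 1/(-11 - 2*y) (Z(y, Y) = 1/(-11 + (-3*y + y)) = 1/(-11 - 2*y))
(43*Z(-1, -5))*(5 - 1*23) = (43*(-1/(11 + 2*(-1))))*(5 - 1*23) = (43*(-1/(11 - 2)))*(5 - 23) = (43*(-1/9))*(-18) = (43*(-1*⅑))*(-18) = (43*(-⅑))*(-18) = -43/9*(-18) = 86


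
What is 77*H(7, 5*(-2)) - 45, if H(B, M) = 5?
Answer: 340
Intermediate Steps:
77*H(7, 5*(-2)) - 45 = 77*5 - 45 = 385 - 45 = 340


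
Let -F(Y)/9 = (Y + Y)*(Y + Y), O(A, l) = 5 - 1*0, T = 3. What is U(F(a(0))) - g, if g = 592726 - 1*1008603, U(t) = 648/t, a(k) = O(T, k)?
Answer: 10396907/25 ≈ 4.1588e+5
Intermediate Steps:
O(A, l) = 5 (O(A, l) = 5 + 0 = 5)
a(k) = 5
F(Y) = -36*Y² (F(Y) = -9*(Y + Y)*(Y + Y) = -9*2*Y*2*Y = -36*Y²)
g = -415877 (g = 592726 - 1008603 = -415877)
U(F(a(0))) - g = 648/((-36*5²)) - 1*(-415877) = 648/((-36*25)) + 415877 = 648/(-900) + 415877 = 648*(-1/900) + 415877 = -18/25 + 415877 = 10396907/25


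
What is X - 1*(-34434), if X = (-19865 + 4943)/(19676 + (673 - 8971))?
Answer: 195887565/5689 ≈ 34433.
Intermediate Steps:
X = -7461/5689 (X = -14922/(19676 - 8298) = -14922/11378 = -14922*1/11378 = -7461/5689 ≈ -1.3115)
X - 1*(-34434) = -7461/5689 - 1*(-34434) = -7461/5689 + 34434 = 195887565/5689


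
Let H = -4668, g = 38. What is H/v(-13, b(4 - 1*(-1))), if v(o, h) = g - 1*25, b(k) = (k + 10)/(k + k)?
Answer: -4668/13 ≈ -359.08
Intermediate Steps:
b(k) = (10 + k)/(2*k) (b(k) = (10 + k)/((2*k)) = (10 + k)*(1/(2*k)) = (10 + k)/(2*k))
v(o, h) = 13 (v(o, h) = 38 - 1*25 = 38 - 25 = 13)
H/v(-13, b(4 - 1*(-1))) = -4668/13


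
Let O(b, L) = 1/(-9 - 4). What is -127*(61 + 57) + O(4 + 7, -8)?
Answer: -194819/13 ≈ -14986.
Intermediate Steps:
O(b, L) = -1/13 (O(b, L) = 1/(-13) = -1/13)
-127*(61 + 57) + O(4 + 7, -8) = -127*(61 + 57) - 1/13 = -127*118 - 1/13 = -14986 - 1/13 = -194819/13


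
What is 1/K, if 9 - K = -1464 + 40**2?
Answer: -1/127 ≈ -0.0078740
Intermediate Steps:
K = -127 (K = 9 - (-1464 + 40**2) = 9 - (-1464 + 1600) = 9 - 1*136 = 9 - 136 = -127)
1/K = 1/(-127) = -1/127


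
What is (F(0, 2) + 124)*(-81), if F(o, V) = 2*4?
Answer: -10692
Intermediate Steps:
F(o, V) = 8
(F(0, 2) + 124)*(-81) = (8 + 124)*(-81) = 132*(-81) = -10692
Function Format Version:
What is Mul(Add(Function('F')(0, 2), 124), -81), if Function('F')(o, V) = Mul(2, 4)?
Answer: -10692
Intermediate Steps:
Function('F')(o, V) = 8
Mul(Add(Function('F')(0, 2), 124), -81) = Mul(Add(8, 124), -81) = Mul(132, -81) = -10692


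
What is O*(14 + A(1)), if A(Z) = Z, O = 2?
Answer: 30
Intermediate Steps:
O*(14 + A(1)) = 2*(14 + 1) = 2*15 = 30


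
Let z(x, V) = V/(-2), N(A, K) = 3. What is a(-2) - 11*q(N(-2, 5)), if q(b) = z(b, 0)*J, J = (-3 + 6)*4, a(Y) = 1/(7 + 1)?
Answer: ⅛ ≈ 0.12500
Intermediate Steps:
z(x, V) = -V/2 (z(x, V) = V*(-½) = -V/2)
a(Y) = ⅛ (a(Y) = 1/8 = ⅛)
J = 12 (J = 3*4 = 12)
q(b) = 0 (q(b) = -½*0*12 = 0*12 = 0)
a(-2) - 11*q(N(-2, 5)) = ⅛ - 11*0 = ⅛ + 0 = ⅛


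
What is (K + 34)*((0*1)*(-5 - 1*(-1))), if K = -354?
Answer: 0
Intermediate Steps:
(K + 34)*((0*1)*(-5 - 1*(-1))) = (-354 + 34)*((0*1)*(-5 - 1*(-1))) = -0*(-5 + 1) = -0*(-4) = -320*0 = 0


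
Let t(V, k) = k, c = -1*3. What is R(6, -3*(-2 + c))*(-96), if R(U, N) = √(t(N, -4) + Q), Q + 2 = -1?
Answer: -96*I*√7 ≈ -253.99*I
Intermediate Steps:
c = -3
Q = -3 (Q = -2 - 1 = -3)
R(U, N) = I*√7 (R(U, N) = √(-4 - 3) = √(-7) = I*√7)
R(6, -3*(-2 + c))*(-96) = (I*√7)*(-96) = -96*I*√7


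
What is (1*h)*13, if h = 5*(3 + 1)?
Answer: 260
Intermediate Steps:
h = 20 (h = 5*4 = 20)
(1*h)*13 = (1*20)*13 = 20*13 = 260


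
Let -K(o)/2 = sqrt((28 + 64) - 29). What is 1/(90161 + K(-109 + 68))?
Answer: 90161/8129005669 + 6*sqrt(7)/8129005669 ≈ 1.1093e-5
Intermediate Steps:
K(o) = -6*sqrt(7) (K(o) = -2*sqrt((28 + 64) - 29) = -2*sqrt(92 - 29) = -6*sqrt(7))
1/(90161 + K(-109 + 68)) = 1/(90161 - 6*sqrt(7))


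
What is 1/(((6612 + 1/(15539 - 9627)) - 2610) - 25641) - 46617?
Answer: -5963701954151/127929767 ≈ -46617.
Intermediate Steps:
1/(((6612 + 1/(15539 - 9627)) - 2610) - 25641) - 46617 = 1/(((6612 + 1/5912) - 2610) - 25641) - 46617 = 1/((39090145/5912 - 2610) - 25641) - 46617 = 1/(23659825/5912 - 25641) - 46617 = 1/(-127929767/5912) - 46617 = -5912/127929767 - 46617 = -5963701954151/127929767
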